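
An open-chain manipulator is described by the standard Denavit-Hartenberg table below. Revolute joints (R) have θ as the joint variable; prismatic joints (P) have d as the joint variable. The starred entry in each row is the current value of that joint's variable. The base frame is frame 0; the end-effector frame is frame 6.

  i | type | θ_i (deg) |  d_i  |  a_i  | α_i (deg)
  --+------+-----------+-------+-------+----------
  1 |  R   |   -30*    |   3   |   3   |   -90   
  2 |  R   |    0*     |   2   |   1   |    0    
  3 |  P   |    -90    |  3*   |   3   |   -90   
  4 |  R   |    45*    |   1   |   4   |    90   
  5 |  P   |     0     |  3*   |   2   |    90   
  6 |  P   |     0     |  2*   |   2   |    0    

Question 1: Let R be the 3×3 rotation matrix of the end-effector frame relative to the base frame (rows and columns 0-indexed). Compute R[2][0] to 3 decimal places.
End-effector x-axis (col 0 of R) = (-0.3536,-0.6124,0.7071)
R[2][0] = 0.7071

0.707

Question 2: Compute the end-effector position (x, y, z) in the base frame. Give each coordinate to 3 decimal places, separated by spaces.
3.330 -0.232 13.778

after link 1: o_1 = (2.5981, -1.5000, 3.0000)
after link 2: o_2 = (4.4641, -0.2679, 3.0000)
after link 3: o_3 = (5.9641, 2.3301, 6.0000)
after link 4: o_4 = (5.4159, -0.6194, 8.8284)
after link 5: o_5 = (5.7695, -0.0070, 12.3640)
after link 6: o_6 = (3.3303, -0.2317, 13.7782)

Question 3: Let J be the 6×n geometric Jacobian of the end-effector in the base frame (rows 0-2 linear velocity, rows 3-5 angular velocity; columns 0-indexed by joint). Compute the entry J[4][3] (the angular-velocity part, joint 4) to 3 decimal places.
axis z_3 = (0.8660,-0.5000,-0.0000); lever o_n−o_3 = (-2.6338,-2.5619,7.7782)
cross product → J_v[:, 3] = (-3.8891,-6.7361,-3.5355)
J_ω[:, 3] = z_3
entry J[4][3] = -0.5000

-0.500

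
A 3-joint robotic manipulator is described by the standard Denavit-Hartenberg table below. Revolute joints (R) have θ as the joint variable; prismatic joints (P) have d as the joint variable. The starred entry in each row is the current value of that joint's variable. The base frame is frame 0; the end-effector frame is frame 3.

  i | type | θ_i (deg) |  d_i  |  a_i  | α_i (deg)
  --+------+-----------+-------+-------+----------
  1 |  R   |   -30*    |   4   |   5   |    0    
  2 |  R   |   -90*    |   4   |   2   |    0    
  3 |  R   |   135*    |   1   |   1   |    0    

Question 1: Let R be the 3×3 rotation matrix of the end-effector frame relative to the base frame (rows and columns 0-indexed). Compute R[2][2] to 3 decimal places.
End-effector z-axis (col 2 of R) = (0.0000,0.0000,1.0000)
R[2][2] = 1.0000

1.000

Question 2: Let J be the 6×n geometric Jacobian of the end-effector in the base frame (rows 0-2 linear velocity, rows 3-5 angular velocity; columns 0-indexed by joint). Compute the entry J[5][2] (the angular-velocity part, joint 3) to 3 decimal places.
axis z_2 = (0.0000,0.0000,1.0000); lever o_n−o_2 = (0.9659,0.2588,1.0000)
cross product → J_v[:, 2] = (-0.2588,0.9659,0.0000)
J_ω[:, 2] = z_2
entry J[5][2] = 1.0000

1.000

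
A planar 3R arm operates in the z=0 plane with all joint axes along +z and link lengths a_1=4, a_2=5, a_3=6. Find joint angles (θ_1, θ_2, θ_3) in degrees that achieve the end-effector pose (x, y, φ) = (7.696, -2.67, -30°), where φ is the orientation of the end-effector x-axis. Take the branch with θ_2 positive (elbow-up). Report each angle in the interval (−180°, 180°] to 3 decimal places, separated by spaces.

wrist centre = target − a_3·(cos φ, sin φ) = (2.4998, 0.3300)
cos θ_2 = (6.3581−4²−5²)/(2·4·5) = -0.8660; θ_2 = 150.0024° (elbow-up)
β = atan2(0.3300,2.4998) = 7.5200°; ψ = atan2(2.4998,-0.3302) = 97.5254°
θ_1 = β − ψ = -90.0053°
θ_3 = φ − θ_1 − θ_2 = -89.9971° (wrapped to (-180°,180°])

-90.005 150.002 -89.997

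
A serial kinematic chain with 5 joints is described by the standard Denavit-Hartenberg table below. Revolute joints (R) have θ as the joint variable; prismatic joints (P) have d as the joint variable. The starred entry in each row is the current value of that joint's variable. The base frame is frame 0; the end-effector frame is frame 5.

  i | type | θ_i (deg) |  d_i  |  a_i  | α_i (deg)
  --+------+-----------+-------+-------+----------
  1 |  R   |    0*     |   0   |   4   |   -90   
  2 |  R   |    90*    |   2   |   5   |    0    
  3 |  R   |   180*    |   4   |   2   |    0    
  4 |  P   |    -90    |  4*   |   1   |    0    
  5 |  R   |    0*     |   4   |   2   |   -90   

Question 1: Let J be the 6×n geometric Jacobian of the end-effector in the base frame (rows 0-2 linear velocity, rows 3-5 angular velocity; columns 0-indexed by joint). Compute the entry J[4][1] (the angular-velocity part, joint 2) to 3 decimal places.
axis z_1 = (0.0000,1.0000,0.0000); lever o_n−o_1 = (-3.0000,14.0000,-3.0000)
cross product → J_v[:, 1] = (-3.0000,-0.0000,3.0000)
J_ω[:, 1] = z_1
entry J[4][1] = 1.0000

1.000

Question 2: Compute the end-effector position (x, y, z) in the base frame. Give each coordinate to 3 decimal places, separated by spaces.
1.000 14.000 -3.000

after link 1: o_1 = (4.0000, 0.0000, 0.0000)
after link 2: o_2 = (4.0000, 2.0000, -5.0000)
after link 3: o_3 = (4.0000, 6.0000, -3.0000)
after link 4: o_4 = (3.0000, 10.0000, -3.0000)
after link 5: o_5 = (1.0000, 14.0000, -3.0000)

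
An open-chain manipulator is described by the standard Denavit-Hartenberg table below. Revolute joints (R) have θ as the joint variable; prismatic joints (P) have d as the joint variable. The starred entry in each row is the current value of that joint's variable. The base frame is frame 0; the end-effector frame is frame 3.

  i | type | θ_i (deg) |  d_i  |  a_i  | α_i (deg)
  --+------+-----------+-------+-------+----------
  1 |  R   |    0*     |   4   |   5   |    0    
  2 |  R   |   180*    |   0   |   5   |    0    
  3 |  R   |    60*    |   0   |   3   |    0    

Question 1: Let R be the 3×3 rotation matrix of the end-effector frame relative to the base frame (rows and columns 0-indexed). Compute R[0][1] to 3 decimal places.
End-effector y-axis (col 1 of R) = (0.8660,-0.5000,0.0000)
R[0][1] = 0.8660

0.866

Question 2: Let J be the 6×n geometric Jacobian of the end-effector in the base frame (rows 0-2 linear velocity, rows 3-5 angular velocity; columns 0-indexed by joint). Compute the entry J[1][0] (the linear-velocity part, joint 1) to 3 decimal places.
axis z_0 = ẑ; lever o_n−o_0 = (-1.5000,-2.5981,4.0000)
cross product → J_v[:, 0] = (2.5981,-1.5000,0.0000)
J_ω[:, 0] = z_0
entry J[1][0] = -1.5000

-1.500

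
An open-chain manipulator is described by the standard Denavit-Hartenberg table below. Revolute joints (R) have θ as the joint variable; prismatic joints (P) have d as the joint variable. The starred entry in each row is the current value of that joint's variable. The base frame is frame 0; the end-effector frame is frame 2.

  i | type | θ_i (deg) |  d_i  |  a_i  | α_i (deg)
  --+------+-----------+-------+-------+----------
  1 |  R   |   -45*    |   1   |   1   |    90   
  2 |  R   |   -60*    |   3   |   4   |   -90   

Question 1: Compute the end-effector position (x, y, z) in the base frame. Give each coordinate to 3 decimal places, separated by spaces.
after link 1: o_1 = (0.7071, -0.7071, 1.0000)
after link 2: o_2 = (0.0000, -4.2426, -2.4641)

0.000 -4.243 -2.464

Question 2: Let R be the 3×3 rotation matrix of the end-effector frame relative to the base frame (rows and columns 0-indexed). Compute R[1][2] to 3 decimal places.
End-effector z-axis (col 2 of R) = (0.6124,-0.6124,0.5000)
R[1][2] = -0.6124

-0.612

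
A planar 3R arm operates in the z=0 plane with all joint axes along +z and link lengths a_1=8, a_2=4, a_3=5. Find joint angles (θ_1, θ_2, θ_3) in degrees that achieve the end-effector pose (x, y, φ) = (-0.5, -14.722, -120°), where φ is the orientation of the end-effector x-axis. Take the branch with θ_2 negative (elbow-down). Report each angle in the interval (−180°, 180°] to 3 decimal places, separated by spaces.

-59.997 -60.009 0.006

wrist centre = target − a_3·(cos φ, sin φ) = (2.0000, -10.3919)
cos θ_2 = (111.9910−8²−4²)/(2·8·4) = 0.4999; θ_2 = -60.0093° (elbow-down)
β = atan2(-10.3919,2.0000) = -79.1062°; ψ = atan2(-3.4644,9.9994) = -19.1093°
θ_1 = β − ψ = -59.9969°
θ_3 = φ − θ_1 − θ_2 = 0.0062° (wrapped to (-180°,180°])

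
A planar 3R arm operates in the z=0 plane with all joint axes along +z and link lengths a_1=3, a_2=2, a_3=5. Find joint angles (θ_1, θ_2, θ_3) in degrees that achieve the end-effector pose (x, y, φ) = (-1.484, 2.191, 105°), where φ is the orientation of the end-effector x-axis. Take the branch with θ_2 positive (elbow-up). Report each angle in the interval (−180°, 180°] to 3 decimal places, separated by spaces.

wrist centre = target − a_3·(cos φ, sin φ) = (-0.1899, -2.6386)
cos θ_2 = (6.9984−3²−2²)/(2·3·2) = -0.5001; θ_2 = 120.0087° (elbow-up)
β = atan2(-2.6386,-0.1899) = -94.1165°; ψ = atan2(1.7319,1.9997) = 40.8946°
θ_1 = β − ψ = -135.0112°
θ_3 = φ − θ_1 − θ_2 = 120.0025° (wrapped to (-180°,180°])

-135.011 120.009 120.002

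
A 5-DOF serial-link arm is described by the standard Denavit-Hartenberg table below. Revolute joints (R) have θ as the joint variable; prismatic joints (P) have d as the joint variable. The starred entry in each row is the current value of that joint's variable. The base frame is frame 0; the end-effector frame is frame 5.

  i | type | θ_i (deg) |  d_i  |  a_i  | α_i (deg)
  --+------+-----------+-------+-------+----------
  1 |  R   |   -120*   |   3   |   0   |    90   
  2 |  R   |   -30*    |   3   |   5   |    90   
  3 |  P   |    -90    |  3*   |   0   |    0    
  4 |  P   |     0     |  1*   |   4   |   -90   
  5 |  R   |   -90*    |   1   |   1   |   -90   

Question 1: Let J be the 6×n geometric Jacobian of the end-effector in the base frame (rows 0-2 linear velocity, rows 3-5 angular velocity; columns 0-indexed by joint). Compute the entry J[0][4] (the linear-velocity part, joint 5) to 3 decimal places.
axis z_4 = (-0.4330,-0.7500,-0.5000); lever o_n−o_4 = (-0.1830,-0.3170,-1.3660)
cross product → J_v[:, 4] = (0.8660,-0.5000,-0.0000)
J_ω[:, 4] = z_4
entry J[0][4] = 0.8660

0.866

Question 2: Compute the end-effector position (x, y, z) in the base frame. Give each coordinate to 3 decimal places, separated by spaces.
-0.482 -2.835 -4.330

after link 1: o_1 = (0.0000, 0.0000, 3.0000)
after link 2: o_2 = (-4.7631, -2.2500, 0.5000)
after link 3: o_3 = (-4.0131, -0.9510, -2.0981)
after link 4: o_4 = (-0.2990, -2.5179, -2.9641)
after link 5: o_5 = (-0.4821, -2.8349, -4.3301)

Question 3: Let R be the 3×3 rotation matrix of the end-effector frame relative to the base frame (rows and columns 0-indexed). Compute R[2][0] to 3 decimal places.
End-effector x-axis (col 0 of R) = (0.2500,0.4330,-0.8660)
R[2][0] = -0.8660

-0.866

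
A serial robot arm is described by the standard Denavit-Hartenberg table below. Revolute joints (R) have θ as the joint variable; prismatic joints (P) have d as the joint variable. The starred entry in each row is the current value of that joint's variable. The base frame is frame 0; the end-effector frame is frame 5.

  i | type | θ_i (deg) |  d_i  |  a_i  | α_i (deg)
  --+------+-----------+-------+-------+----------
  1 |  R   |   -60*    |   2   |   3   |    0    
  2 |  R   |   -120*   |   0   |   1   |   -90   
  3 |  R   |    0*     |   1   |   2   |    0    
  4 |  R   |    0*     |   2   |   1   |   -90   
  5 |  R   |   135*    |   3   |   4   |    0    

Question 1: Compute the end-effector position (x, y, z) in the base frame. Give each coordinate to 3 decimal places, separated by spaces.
0.328 -2.770 -1.000

after link 1: o_1 = (1.5000, -2.5981, 2.0000)
after link 2: o_2 = (0.5000, -2.5981, 2.0000)
after link 3: o_3 = (-1.5000, -3.5981, 2.0000)
after link 4: o_4 = (-2.5000, -5.5981, 2.0000)
after link 5: o_5 = (0.3284, -2.7696, -1.0000)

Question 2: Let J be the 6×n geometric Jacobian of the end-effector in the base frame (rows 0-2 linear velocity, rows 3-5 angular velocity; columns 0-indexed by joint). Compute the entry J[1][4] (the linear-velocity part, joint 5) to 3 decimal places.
axis z_4 = (0.0000,-0.0000,-1.0000); lever o_n−o_4 = (2.8284,2.8284,-3.0000)
cross product → J_v[:, 4] = (2.8284,-2.8284,0.0000)
J_ω[:, 4] = z_4
entry J[1][4] = -2.8284

-2.828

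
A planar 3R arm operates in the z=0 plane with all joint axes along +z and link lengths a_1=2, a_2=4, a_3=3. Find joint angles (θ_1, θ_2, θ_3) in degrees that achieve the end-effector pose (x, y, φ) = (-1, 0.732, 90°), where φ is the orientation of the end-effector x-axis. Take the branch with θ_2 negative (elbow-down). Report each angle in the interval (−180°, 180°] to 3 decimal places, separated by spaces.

wrist centre = target − a_3·(cos φ, sin φ) = (-1.0000, -2.2680)
cos θ_2 = (6.1438−2²−4²)/(2·2·4) = -0.8660; θ_2 = -149.9983° (elbow-down)
β = atan2(-2.2680,-1.0000) = -113.7935°; ψ = atan2(-2.0001,-1.4640) = -126.2036°
θ_1 = β − ψ = 12.4101°
θ_3 = φ − θ_1 − θ_2 = -132.4117° (wrapped to (-180°,180°])

12.410 -149.998 -132.412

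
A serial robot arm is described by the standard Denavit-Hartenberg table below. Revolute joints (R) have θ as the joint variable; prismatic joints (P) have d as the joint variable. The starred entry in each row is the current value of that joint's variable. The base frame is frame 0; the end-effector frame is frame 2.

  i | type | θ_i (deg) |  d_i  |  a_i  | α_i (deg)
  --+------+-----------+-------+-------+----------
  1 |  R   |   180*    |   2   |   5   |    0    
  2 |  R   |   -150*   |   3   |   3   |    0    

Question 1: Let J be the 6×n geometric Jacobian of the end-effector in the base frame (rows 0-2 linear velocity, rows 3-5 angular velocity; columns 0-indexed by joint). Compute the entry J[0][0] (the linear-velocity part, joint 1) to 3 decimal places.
-1.500

axis z_0 = ẑ; lever o_n−o_0 = (-2.4019,1.5000,5.0000)
cross product → J_v[:, 0] = (-1.5000,-2.4019,0.0000)
J_ω[:, 0] = z_0
entry J[0][0] = -1.5000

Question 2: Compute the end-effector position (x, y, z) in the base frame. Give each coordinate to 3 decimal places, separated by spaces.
after link 1: o_1 = (-5.0000, 0.0000, 2.0000)
after link 2: o_2 = (-2.4019, 1.5000, 5.0000)

-2.402 1.500 5.000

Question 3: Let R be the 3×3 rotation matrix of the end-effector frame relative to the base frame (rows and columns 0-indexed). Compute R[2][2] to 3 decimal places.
End-effector z-axis (col 2 of R) = (0.0000,0.0000,1.0000)
R[2][2] = 1.0000

1.000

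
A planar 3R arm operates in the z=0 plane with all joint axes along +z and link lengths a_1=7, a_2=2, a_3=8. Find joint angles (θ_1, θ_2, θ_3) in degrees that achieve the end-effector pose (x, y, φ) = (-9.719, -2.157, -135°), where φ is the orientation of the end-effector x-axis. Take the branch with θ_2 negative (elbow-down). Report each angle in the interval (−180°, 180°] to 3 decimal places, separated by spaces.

wrist centre = target − a_3·(cos φ, sin φ) = (-4.0621, 3.4999)
cos θ_2 = (28.7500−7²−2²)/(2·7·2) = -0.8661; θ_2 = -150.0052° (elbow-down)
β = atan2(3.4999,-4.0621) = 139.2525°; ψ = atan2(-0.9998,5.2679) = -10.7469°
θ_1 = β − ψ = 149.9995°
θ_3 = φ − θ_1 − θ_2 = -134.9942° (wrapped to (-180°,180°])

149.999 -150.005 -134.994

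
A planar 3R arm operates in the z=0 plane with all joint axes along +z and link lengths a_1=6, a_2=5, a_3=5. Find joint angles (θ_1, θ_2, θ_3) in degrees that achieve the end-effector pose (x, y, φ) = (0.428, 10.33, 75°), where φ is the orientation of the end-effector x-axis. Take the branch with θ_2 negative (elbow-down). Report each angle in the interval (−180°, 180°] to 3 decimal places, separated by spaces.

wrist centre = target − a_3·(cos φ, sin φ) = (-0.8661, 5.5004)
cos θ_2 = (31.0042−6²−5²)/(2·6·5) = -0.4999; θ_2 = -119.9954° (elbow-down)
β = atan2(5.5004,-0.8661) = 98.9484°; ψ = atan2(-4.3303,3.5004) = -51.0502°
θ_1 = β − ψ = 149.9986°
θ_3 = φ − θ_1 − θ_2 = 44.9967° (wrapped to (-180°,180°])

149.999 -119.995 44.997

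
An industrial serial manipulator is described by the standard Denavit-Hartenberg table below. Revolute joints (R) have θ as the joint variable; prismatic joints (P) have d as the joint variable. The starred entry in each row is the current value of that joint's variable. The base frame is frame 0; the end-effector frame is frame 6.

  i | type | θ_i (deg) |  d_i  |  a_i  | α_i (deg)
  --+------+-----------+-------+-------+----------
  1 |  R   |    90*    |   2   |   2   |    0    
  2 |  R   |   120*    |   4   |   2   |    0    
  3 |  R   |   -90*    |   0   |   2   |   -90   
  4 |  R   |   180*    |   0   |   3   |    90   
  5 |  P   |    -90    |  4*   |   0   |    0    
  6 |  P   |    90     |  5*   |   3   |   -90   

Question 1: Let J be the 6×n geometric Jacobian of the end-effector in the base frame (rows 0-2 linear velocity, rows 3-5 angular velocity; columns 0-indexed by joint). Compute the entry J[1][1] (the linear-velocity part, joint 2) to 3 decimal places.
axis z_1 = (0.0000,0.0000,1.0000); lever o_n−o_1 = (0.2679,-4.4641,-5.0000)
cross product → J_v[:, 1] = (4.4641,0.2679,-0.0000)
J_ω[:, 1] = z_1
entry J[1][1] = 0.2679

0.268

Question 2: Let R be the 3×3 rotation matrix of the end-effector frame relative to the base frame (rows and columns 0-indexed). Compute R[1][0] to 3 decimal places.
End-effector x-axis (col 0 of R) = (0.5000,-0.8660,-0.0000)
R[1][0] = -0.8660

-0.866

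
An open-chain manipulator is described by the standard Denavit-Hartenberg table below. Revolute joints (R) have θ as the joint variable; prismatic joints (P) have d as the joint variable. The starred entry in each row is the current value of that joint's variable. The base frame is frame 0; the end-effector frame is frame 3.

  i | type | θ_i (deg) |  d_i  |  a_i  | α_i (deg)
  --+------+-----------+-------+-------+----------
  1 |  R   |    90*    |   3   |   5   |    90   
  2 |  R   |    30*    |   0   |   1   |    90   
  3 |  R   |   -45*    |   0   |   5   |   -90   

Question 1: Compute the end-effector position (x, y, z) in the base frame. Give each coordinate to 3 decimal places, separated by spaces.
after link 1: o_1 = (0.0000, 5.0000, 3.0000)
after link 2: o_2 = (0.0000, 5.8660, 3.5000)
after link 3: o_3 = (-3.5355, 8.9279, 5.2678)

-3.536 8.928 5.268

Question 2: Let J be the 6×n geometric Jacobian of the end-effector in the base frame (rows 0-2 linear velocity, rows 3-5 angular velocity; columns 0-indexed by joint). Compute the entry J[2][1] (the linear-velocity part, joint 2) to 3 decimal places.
axis z_1 = (1.0000,-0.0000,0.0000); lever o_n−o_1 = (-3.5355,3.9279,2.2678)
cross product → J_v[:, 1] = (-0.0000,-2.2678,3.9279)
J_ω[:, 1] = z_1
entry J[2][1] = 3.9279

3.928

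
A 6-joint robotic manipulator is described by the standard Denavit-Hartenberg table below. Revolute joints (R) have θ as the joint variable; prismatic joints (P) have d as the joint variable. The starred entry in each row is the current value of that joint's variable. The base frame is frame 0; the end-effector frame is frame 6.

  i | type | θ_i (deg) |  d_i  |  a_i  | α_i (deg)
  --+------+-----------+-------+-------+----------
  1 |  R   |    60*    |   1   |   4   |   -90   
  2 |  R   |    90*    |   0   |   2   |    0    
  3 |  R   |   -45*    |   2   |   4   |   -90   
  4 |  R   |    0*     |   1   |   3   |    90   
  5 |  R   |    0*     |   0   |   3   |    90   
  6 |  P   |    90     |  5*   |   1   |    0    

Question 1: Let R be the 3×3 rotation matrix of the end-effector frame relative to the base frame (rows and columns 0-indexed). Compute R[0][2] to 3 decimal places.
0.354

End-effector z-axis (col 2 of R) = (0.3536,0.6124,0.7071)
R[0][2] = 0.3536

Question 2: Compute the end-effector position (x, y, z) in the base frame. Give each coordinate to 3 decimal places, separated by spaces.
after link 1: o_1 = (2.0000, 3.4641, 1.0000)
after link 2: o_2 = (2.0000, 3.4641, -1.0000)
after link 3: o_3 = (1.6822, 6.9136, -3.8284)
after link 4: o_4 = (2.3893, 8.1383, -6.6569)
after link 5: o_5 = (3.4499, 9.9755, -8.7782)
after link 6: o_6 = (4.3517, 13.5373, -5.2426)

4.352 13.537 -5.243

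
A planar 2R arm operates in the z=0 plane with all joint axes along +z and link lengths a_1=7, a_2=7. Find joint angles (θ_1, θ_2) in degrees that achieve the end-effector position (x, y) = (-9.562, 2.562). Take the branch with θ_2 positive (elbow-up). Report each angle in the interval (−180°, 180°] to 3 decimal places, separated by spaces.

119.999 90.003

cos θ_2 = (97.9957−7²−7²)/(2·7·7) = -0.0000; θ_2 = 90.0025° (elbow-up)
β = atan2(2.5620,-9.5620) = 165.0007°; ψ = atan2(7.0000,6.9997) = 45.0013°
θ_1 = β − ψ = 119.9995°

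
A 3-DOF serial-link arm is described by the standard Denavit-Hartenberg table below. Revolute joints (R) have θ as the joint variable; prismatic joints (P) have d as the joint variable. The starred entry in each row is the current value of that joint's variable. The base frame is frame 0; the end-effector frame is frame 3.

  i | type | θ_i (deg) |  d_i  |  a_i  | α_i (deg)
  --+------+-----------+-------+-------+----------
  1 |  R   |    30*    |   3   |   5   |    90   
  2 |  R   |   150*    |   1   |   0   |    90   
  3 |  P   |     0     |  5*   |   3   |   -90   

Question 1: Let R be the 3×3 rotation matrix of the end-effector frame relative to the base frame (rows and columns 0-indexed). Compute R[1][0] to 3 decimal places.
-0.433

End-effector x-axis (col 0 of R) = (-0.7500,-0.4330,0.5000)
R[1][0] = -0.4330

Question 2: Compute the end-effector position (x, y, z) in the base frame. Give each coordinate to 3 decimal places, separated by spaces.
4.745 1.585 8.830

after link 1: o_1 = (4.3301, 2.5000, 3.0000)
after link 2: o_2 = (4.8301, 1.6340, 3.0000)
after link 3: o_3 = (4.7452, 1.5849, 8.8301)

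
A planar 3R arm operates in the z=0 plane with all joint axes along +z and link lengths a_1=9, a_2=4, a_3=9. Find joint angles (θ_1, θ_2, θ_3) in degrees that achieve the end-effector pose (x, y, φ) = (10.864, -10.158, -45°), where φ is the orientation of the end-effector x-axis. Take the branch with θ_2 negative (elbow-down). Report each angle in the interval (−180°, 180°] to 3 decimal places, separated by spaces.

-20.272 -150.002 125.273

wrist centre = target − a_3·(cos φ, sin φ) = (4.5000, -3.7940)
cos θ_2 = (34.6451−9²−4²)/(2·9·4) = -0.8660; θ_2 = -150.0017° (elbow-down)
β = atan2(-3.7940,4.5000) = -40.1347°; ψ = atan2(-1.9999,5.5358) = -19.8629°
θ_1 = β − ψ = -20.2717°
θ_3 = φ − θ_1 − θ_2 = 125.2735° (wrapped to (-180°,180°])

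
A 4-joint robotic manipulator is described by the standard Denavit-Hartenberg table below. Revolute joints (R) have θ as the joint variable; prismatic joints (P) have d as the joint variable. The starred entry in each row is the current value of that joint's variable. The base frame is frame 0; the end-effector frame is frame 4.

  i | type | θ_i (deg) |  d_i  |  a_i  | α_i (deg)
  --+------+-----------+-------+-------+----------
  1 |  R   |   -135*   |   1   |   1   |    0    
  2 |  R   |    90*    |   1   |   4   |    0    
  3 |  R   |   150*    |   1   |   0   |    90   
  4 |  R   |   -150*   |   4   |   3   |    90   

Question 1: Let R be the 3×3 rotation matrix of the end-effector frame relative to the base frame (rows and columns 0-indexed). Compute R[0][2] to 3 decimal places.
End-effector z-axis (col 2 of R) = (0.1294,-0.4830,0.8660)
R[0][2] = 0.1294

0.129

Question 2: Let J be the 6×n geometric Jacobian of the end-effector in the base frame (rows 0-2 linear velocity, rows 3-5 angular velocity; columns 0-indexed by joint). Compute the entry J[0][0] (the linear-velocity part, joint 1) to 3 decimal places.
5.010

axis z_0 = ẑ; lever o_n−o_0 = (6.6575,-5.0098,1.5000)
cross product → J_v[:, 0] = (5.0098,6.6575,-0.0000)
J_ω[:, 0] = z_0
entry J[0][0] = 5.0098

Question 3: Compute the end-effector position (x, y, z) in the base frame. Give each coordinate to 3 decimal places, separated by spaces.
after link 1: o_1 = (-0.7071, -0.7071, 1.0000)
after link 2: o_2 = (2.1213, -3.5355, 2.0000)
after link 3: o_3 = (2.1213, -3.5355, 3.0000)
after link 4: o_4 = (6.6575, -5.0098, 1.5000)

6.657 -5.010 1.500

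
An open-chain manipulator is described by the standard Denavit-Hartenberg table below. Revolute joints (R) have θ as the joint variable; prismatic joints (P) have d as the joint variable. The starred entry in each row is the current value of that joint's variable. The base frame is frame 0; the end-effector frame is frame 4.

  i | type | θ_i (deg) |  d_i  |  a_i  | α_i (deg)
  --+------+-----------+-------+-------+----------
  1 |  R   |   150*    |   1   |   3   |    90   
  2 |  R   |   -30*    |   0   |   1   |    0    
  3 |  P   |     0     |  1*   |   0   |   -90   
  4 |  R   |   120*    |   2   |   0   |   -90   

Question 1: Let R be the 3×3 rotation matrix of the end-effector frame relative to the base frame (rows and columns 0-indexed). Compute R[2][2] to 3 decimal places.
0.433

End-effector z-axis (col 2 of R) = (0.8995,0.0580,0.4330)
R[2][2] = 0.4330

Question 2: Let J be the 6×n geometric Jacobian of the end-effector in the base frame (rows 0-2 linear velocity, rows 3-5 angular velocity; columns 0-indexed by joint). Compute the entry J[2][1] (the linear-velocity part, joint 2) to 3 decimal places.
axis z_1 = (0.5000,0.8660,0.0000); lever o_n−o_1 = (-1.1160,1.7990,1.2321)
cross product → J_v[:, 1] = (1.0670,-0.6160,1.8660)
J_ω[:, 1] = z_1
entry J[2][1] = 1.8660

1.866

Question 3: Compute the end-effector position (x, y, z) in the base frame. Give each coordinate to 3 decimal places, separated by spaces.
-3.714 3.299 2.232

after link 1: o_1 = (-2.5981, 1.5000, 1.0000)
after link 2: o_2 = (-3.3481, 1.9330, 0.5000)
after link 3: o_3 = (-2.8481, 2.7990, 0.5000)
after link 4: o_4 = (-3.7141, 3.2990, 2.2321)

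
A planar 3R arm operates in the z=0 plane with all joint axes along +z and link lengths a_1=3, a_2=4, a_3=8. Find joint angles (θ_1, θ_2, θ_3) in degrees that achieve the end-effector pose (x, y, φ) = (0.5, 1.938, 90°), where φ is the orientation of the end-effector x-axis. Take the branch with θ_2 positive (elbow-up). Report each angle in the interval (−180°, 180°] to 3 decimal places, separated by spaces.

wrist centre = target − a_3·(cos φ, sin φ) = (0.5000, -6.0620)
cos θ_2 = (36.9978−3²−4²)/(2·3·4) = 0.4999; θ_2 = 60.0059° (elbow-up)
β = atan2(-6.0620,0.5000) = -85.2849°; ψ = atan2(3.4643,4.9996) = 34.7185°
θ_1 = β − ψ = -120.0034°
θ_3 = φ − θ_1 − θ_2 = 149.9975° (wrapped to (-180°,180°])

-120.003 60.006 149.997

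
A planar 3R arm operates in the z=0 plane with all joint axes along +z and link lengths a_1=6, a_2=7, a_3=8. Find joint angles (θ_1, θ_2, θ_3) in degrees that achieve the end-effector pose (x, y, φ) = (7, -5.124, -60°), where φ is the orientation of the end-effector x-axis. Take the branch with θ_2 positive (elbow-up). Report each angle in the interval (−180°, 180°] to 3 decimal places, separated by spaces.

wrist centre = target − a_3·(cos φ, sin φ) = (3.0000, 1.8042)
cos θ_2 = (12.2551−6²−7²)/(2·6·7) = -0.8660; θ_2 = 149.9982° (elbow-up)
β = atan2(1.8042,3.0000) = 31.0227°; ψ = atan2(3.5002,-0.0621) = 91.0160°
θ_1 = β − ψ = -59.9932°
θ_3 = φ − θ_1 − θ_2 = -150.0050° (wrapped to (-180°,180°])

-59.993 149.998 -150.005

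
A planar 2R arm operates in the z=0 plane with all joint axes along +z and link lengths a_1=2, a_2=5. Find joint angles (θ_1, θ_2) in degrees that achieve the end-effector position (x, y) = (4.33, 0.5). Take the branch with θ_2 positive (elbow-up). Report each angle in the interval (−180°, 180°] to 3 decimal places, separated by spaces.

-90.004 120.004

cos θ_2 = (18.9989−2²−5²)/(2·2·5) = -0.5001; θ_2 = 120.0036° (elbow-up)
β = atan2(0.5000,4.3300) = 6.5870°; ψ = atan2(4.3300,-0.5003) = 96.5906°
θ_1 = β − ψ = -90.0036°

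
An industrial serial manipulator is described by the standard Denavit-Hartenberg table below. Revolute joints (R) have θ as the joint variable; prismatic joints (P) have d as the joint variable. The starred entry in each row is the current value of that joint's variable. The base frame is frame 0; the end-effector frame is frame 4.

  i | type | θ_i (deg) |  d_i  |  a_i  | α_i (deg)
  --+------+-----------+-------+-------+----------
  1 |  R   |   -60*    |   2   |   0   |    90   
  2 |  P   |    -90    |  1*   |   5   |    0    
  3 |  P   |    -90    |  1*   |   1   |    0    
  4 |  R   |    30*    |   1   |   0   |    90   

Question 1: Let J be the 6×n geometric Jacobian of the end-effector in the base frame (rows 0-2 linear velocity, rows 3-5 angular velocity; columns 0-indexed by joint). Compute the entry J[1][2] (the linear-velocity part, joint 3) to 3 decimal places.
prismatic axis z_2 = (-0.8660,-0.5000,0.0000)
J_v[:, 2] = z_2; J_ω[:, 2] = (0,0,0)
entry J[1][2] = -0.5000

-0.500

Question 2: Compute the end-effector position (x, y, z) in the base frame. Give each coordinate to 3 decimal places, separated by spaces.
-3.098 -0.634 -3.000

after link 1: o_1 = (0.0000, 0.0000, 2.0000)
after link 2: o_2 = (-0.8660, -0.5000, -3.0000)
after link 3: o_3 = (-2.2321, -0.1340, -3.0000)
after link 4: o_4 = (-3.0981, -0.6340, -3.0000)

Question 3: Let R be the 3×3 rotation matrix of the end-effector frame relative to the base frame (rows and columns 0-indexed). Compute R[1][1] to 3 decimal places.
-0.500

End-effector y-axis (col 1 of R) = (-0.8660,-0.5000,0.0000)
R[1][1] = -0.5000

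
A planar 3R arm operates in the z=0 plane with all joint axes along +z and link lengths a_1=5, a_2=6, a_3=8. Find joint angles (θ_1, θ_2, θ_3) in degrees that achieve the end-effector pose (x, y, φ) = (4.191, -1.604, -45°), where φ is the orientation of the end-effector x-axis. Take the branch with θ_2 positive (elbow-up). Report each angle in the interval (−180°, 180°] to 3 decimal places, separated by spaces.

30.006 134.999 149.995

wrist centre = target − a_3·(cos φ, sin φ) = (-1.4659, 4.0529)
cos θ_2 = (18.5744−5²−6²)/(2·5·6) = -0.7071; θ_2 = 134.9990° (elbow-up)
β = atan2(4.0529,-1.4659) = 109.8843°; ψ = atan2(4.2427,0.7574) = 79.8778°
θ_1 = β − ψ = 30.0064°
θ_3 = φ − θ_1 − θ_2 = 149.9946° (wrapped to (-180°,180°])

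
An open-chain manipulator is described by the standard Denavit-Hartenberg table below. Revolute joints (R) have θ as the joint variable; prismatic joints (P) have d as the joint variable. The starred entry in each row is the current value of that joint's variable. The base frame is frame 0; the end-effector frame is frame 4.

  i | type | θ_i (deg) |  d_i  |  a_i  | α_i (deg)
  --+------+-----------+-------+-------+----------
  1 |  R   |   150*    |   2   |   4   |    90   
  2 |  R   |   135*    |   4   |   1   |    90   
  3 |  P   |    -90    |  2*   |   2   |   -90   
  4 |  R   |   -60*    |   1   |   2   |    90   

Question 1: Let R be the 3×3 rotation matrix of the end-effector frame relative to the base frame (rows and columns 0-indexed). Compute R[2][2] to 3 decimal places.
0.354

End-effector z-axis (col 2 of R) = (0.1268,0.9268,0.3536)
R[2][2] = 0.3536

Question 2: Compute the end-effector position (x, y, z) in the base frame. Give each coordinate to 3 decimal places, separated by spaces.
-4.025 3.478 6.053

after link 1: o_1 = (-3.4641, 2.0000, 2.0000)
after link 2: o_2 = (-0.8517, 5.1105, 2.7071)
after link 3: o_3 = (-3.0765, 4.0856, 4.1213)
after link 4: o_4 = (-4.0248, 3.4784, 6.0532)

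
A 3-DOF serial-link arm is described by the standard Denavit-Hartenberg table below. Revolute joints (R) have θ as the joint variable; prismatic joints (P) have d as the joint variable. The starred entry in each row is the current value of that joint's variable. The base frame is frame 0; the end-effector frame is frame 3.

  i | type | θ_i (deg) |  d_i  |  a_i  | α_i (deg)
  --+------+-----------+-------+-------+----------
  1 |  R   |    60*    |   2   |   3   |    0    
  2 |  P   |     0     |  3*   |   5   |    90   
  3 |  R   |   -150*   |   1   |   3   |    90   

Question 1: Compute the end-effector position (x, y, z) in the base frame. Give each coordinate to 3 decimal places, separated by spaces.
after link 1: o_1 = (1.5000, 2.5981, 2.0000)
after link 2: o_2 = (4.0000, 6.9282, 5.0000)
after link 3: o_3 = (3.5670, 4.1782, 3.5000)

3.567 4.178 3.500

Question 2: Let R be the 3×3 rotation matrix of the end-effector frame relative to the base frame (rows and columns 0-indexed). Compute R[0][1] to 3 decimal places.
End-effector y-axis (col 1 of R) = (0.8660,-0.5000,0.0000)
R[0][1] = 0.8660

0.866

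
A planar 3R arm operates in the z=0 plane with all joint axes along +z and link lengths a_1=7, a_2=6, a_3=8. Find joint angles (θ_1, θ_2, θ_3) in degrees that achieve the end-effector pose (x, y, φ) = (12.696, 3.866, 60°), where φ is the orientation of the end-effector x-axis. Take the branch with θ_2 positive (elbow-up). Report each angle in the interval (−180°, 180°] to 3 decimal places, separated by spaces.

wrist centre = target − a_3·(cos φ, sin φ) = (8.6960, -3.0622)
cos θ_2 = (84.9975−7²−6²)/(2·7·6) = -0.0000; θ_2 = 90.0017° (elbow-up)
β = atan2(-3.0622,8.6960) = -19.3992°; ψ = atan2(6.0000,6.9998) = 40.6020°
θ_1 = β − ψ = -60.0012°
θ_3 = φ − θ_1 − θ_2 = 29.9995° (wrapped to (-180°,180°])

-60.001 90.002 29.999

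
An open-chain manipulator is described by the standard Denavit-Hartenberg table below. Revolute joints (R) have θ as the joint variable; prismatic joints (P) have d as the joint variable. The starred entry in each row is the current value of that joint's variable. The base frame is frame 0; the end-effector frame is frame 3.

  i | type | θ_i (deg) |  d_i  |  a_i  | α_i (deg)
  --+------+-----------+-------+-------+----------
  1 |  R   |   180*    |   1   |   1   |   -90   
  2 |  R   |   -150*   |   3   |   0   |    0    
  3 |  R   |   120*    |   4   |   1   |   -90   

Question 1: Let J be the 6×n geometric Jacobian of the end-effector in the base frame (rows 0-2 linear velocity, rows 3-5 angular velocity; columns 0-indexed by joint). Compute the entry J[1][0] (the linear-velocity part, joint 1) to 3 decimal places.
axis z_0 = ẑ; lever o_n−o_0 = (-1.8660,-7.0000,1.5000)
cross product → J_v[:, 0] = (7.0000,-1.8660,0.0000)
J_ω[:, 0] = z_0
entry J[1][0] = -1.8660

-1.866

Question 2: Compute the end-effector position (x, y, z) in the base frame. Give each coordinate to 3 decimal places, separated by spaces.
after link 1: o_1 = (-1.0000, 0.0000, 1.0000)
after link 2: o_2 = (-1.0000, -3.0000, 1.0000)
after link 3: o_3 = (-1.8660, -7.0000, 1.5000)

-1.866 -7.000 1.500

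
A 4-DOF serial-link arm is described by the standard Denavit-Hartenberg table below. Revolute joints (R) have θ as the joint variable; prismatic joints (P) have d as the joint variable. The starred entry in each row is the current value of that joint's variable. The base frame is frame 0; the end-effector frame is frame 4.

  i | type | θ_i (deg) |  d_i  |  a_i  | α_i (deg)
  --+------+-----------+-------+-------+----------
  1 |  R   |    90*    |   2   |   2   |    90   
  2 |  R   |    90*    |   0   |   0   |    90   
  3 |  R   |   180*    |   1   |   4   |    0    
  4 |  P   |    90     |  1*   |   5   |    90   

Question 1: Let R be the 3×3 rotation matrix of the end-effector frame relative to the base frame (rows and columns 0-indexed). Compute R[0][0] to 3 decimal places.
-1.000

End-effector x-axis (col 0 of R) = (-1.0000,0.0000,-0.0000)
R[0][0] = -1.0000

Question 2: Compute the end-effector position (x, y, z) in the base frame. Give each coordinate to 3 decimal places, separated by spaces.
after link 1: o_1 = (0.0000, 2.0000, 2.0000)
after link 2: o_2 = (0.0000, 2.0000, 2.0000)
after link 3: o_3 = (0.0000, 3.0000, -2.0000)
after link 4: o_4 = (-5.0000, 4.0000, -2.0000)

-5.000 4.000 -2.000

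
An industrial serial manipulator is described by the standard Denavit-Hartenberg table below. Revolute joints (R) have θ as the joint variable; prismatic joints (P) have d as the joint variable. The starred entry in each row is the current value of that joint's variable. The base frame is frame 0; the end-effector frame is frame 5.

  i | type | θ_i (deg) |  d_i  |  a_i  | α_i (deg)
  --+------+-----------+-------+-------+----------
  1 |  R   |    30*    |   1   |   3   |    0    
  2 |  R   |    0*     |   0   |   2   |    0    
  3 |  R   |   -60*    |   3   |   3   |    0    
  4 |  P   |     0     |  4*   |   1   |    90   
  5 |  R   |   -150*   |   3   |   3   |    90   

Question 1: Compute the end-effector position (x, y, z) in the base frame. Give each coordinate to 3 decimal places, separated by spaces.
4.044 -0.799 6.500

after link 1: o_1 = (2.5981, 1.5000, 1.0000)
after link 2: o_2 = (4.3301, 2.5000, 1.0000)
after link 3: o_3 = (6.9282, 1.0000, 4.0000)
after link 4: o_4 = (7.7942, 0.5000, 8.0000)
after link 5: o_5 = (4.0442, -0.7990, 6.5000)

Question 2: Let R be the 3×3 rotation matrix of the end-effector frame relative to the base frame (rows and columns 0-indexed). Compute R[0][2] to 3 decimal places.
-0.433

End-effector z-axis (col 2 of R) = (-0.4330,0.2500,0.8660)
R[0][2] = -0.4330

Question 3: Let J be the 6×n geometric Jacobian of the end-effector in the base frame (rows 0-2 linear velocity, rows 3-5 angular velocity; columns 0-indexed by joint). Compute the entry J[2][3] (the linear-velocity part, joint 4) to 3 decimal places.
1.000

prismatic axis z_3 = (0.0000,0.0000,1.0000)
J_v[:, 3] = z_3; J_ω[:, 3] = (0,0,0)
entry J[2][3] = 1.0000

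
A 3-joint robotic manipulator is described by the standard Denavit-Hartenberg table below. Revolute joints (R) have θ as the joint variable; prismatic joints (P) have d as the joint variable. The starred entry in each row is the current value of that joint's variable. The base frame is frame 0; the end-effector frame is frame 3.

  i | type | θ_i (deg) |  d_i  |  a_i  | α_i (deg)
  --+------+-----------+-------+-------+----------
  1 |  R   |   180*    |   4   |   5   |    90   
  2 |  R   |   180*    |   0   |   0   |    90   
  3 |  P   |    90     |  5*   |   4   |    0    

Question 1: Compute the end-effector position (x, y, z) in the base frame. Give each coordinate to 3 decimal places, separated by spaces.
after link 1: o_1 = (-5.0000, 0.0000, 4.0000)
after link 2: o_2 = (-5.0000, 0.0000, 4.0000)
after link 3: o_3 = (-5.0000, 4.0000, 9.0000)

-5.000 4.000 9.000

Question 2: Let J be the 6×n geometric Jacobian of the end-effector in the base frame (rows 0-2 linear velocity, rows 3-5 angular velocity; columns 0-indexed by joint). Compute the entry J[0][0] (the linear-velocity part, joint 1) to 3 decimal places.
axis z_0 = ẑ; lever o_n−o_0 = (-5.0000,4.0000,9.0000)
cross product → J_v[:, 0] = (-4.0000,-5.0000,0.0000)
J_ω[:, 0] = z_0
entry J[0][0] = -4.0000

-4.000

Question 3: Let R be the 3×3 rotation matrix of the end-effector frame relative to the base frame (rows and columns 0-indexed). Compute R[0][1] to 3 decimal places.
End-effector y-axis (col 1 of R) = (-1.0000,0.0000,-0.0000)
R[0][1] = -1.0000

-1.000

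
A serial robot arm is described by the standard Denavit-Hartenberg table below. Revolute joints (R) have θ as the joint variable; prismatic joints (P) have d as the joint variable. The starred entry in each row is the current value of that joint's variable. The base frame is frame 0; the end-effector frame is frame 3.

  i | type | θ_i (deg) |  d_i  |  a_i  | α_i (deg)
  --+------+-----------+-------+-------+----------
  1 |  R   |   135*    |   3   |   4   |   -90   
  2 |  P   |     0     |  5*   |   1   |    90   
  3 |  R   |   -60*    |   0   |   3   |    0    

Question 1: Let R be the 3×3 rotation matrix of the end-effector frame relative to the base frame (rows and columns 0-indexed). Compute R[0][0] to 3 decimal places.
End-effector x-axis (col 0 of R) = (0.2588,0.9659,0.0000)
R[0][0] = 0.2588

0.259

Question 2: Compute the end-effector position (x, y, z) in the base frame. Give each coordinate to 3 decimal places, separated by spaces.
after link 1: o_1 = (-2.8284, 2.8284, 3.0000)
after link 2: o_2 = (-7.0711, 0.0000, 3.0000)
after link 3: o_3 = (-6.2946, 2.8978, 3.0000)

-6.295 2.898 3.000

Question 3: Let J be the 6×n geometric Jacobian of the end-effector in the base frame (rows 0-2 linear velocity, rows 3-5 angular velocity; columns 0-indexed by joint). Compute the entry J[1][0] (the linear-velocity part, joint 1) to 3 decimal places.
-6.295

axis z_0 = ẑ; lever o_n−o_0 = (-6.2946,2.8978,3.0000)
cross product → J_v[:, 0] = (-2.8978,-6.2946,0.0000)
J_ω[:, 0] = z_0
entry J[1][0] = -6.2946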